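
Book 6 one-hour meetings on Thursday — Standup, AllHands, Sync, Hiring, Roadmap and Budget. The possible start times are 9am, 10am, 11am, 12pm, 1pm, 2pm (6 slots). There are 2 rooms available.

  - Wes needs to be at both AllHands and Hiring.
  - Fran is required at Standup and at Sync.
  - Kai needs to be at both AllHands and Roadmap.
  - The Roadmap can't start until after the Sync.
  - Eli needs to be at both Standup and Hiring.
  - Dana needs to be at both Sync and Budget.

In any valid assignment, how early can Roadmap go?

10am

Precedence pushes Roadmap to at least 10am.
Roadmap at 10am is achievable: Sync -> 9am; AllHands -> 9am; Standup -> 10am; Hiring -> 11am; Roadmap -> 10am; Budget -> 11am.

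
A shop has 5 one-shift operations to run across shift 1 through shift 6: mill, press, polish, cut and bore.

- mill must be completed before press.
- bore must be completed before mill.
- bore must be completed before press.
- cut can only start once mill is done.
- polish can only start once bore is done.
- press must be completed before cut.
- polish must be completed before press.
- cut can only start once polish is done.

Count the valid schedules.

27

Splitting on mill: it can be shift 2 (10), shift 3 (11), shift 4 (6). Listing each branch's schedules as (press, polish, cut, bore) by shift number:
mill=shift 2: (3,2,4,1) (3,2,5,1) (3,2,6,1) (4,2,5,1) (4,2,6,1) (4,3,5,1) (4,3,6,1) (5,2,6,1) (5,3,6,1) (5,4,6,1) — 10.
mill=shift 3: (4,2,5,1) (4,2,6,1) (4,3,5,1) (4,3,5,2) (4,3,6,1) (4,3,6,2) (5,2,6,1) (5,3,6,1) (5,3,6,2) (5,4,6,1) (5,4,6,2) — 11.
mill=shift 4: (5,2,6,1) (5,3,6,1) (5,3,6,2) (5,4,6,1) (5,4,6,2) (5,4,6,3) — 6.
Summing: 10 + 11 + 6 = 27.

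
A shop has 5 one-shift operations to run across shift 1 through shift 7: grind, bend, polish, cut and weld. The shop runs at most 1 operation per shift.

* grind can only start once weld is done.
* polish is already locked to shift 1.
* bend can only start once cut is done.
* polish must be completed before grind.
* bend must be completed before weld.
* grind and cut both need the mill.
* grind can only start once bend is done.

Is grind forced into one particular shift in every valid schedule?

No

grind can be shift 5 (e.g. weld=shift 4; polish=shift 1; bend=shift 3; grind=shift 5; cut=shift 2) or shift 6 (e.g. grind -> shift 6, bend -> shift 3, polish -> shift 1, cut -> shift 2, weld -> shift 4).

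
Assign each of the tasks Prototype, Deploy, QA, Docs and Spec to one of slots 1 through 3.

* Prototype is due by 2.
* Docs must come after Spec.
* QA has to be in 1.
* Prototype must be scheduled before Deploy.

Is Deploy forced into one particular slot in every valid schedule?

No

Deploy can be 2 (e.g. QA -> 1; Deploy -> 2; Docs -> 2; Spec -> 1; Prototype -> 1) or 3 (e.g. Spec in 1; QA in 1; Deploy in 3; Prototype in 1; Docs in 2).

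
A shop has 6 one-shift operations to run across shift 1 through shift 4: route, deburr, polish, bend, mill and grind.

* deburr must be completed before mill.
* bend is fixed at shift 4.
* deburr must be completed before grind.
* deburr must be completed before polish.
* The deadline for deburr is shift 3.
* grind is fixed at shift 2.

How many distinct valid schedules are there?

Splitting on route: it can be shift 1 (9), shift 2 (9), shift 3 (9), shift 4 (9). Listing each branch's schedules as (deburr, polish, bend, mill, grind) by shift number:
route=shift 1: (1,2,4,2,2) (1,2,4,3,2) (1,2,4,4,2) (1,3,4,2,2) (1,3,4,3,2) (1,3,4,4,2) (1,4,4,2,2) (1,4,4,3,2) (1,4,4,4,2) — 9.
route=shift 2: (1,2,4,2,2) (1,2,4,3,2) (1,2,4,4,2) (1,3,4,2,2) (1,3,4,3,2) (1,3,4,4,2) (1,4,4,2,2) (1,4,4,3,2) (1,4,4,4,2) — 9.
route=shift 3: (1,2,4,2,2) (1,2,4,3,2) (1,2,4,4,2) (1,3,4,2,2) (1,3,4,3,2) (1,3,4,4,2) (1,4,4,2,2) (1,4,4,3,2) (1,4,4,4,2) — 9.
route=shift 4: (1,2,4,2,2) (1,2,4,3,2) (1,2,4,4,2) (1,3,4,2,2) (1,3,4,3,2) (1,3,4,4,2) (1,4,4,2,2) (1,4,4,3,2) (1,4,4,4,2) — 9.
Summing: 9 + 9 + 9 + 9 = 36.

36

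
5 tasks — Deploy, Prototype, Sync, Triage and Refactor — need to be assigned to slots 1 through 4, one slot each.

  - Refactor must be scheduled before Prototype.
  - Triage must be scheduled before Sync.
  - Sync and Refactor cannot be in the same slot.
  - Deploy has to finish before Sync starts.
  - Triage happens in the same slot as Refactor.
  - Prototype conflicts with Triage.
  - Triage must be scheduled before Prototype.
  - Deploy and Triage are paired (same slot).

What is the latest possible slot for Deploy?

3

Downstream work caps Deploy at 3.
Deploy at 3 is achievable: Triage in 3, Refactor in 3, Sync in 4, Prototype in 4, Deploy in 3.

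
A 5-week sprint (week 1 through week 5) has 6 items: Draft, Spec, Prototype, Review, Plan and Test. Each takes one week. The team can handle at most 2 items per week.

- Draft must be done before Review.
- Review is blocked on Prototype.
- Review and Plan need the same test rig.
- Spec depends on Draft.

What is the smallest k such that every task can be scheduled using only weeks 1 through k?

3 weeks

The precedence chain requires at least 2 distinct weeks.
With at most 2 per week and 6 tasks, at least 3 weeks are needed.
3 works (last occupied week: week 3): for example Review in week 2, Plan in week 3, Draft in week 1, Spec in week 2, Test in week 3, Prototype in week 1.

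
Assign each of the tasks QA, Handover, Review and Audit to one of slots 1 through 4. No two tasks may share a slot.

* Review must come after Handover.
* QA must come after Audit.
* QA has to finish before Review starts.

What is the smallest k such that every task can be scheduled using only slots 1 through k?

4 slots

The precedence chain requires at least 3 distinct slots.
With at most 1 per slot and 4 tasks, at least 4 slots are needed.
4 works (last occupied slot: 4): for example QA=2, Audit=1, Review=4, Handover=3.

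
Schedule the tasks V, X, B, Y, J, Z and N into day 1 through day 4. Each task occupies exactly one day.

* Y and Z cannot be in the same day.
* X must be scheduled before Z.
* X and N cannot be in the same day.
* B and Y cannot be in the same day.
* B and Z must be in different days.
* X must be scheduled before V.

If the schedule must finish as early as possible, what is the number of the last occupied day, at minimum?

3

The precedence chain requires at least 2 distinct days.
Could 2 days be enough, i.e. nothing placed later than day 2? No: Z must come after X (at day 1 or later) → {day 2}; Y can't share with Z (day 2) → {day 1}; B can't share with Z (day 2) → {day 1}; Y can't share with B (day 1) → nothing is left.
So 2 days is not enough.
3 works (last occupied day: day 3): for example Z -> day 2, B -> day 1, J -> day 1, Y -> day 3, N -> day 2, X -> day 1, V -> day 2.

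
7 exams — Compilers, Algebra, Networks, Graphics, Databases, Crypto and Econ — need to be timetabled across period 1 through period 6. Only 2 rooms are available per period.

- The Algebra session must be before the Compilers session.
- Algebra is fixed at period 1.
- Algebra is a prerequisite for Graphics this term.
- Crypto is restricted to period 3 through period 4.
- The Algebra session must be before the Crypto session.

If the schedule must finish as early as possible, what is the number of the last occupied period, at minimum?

period 4

The precedence chain requires at least 2 distinct periods.
With at most 2 per period and 7 exams, at least 4 periods are needed.
Crypto can't be placed before period 3, so the schedule must run through at least period 3.
4 works (last occupied period: period 4): for example Econ -> period 4, Graphics -> period 2, Compilers -> period 2, Databases -> period 3, Networks -> period 1, Crypto -> period 3, Algebra -> period 1.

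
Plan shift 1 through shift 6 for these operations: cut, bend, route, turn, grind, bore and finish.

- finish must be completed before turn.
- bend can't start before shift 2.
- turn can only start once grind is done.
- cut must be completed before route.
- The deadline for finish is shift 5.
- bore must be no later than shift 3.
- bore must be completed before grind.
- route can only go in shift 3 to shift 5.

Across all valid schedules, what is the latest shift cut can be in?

Downstream work caps cut at shift 4.
cut at shift 4 is achievable: finish -> shift 1, route -> shift 5, bore -> shift 1, grind -> shift 2, turn -> shift 3, cut -> shift 4, bend -> shift 2.

shift 4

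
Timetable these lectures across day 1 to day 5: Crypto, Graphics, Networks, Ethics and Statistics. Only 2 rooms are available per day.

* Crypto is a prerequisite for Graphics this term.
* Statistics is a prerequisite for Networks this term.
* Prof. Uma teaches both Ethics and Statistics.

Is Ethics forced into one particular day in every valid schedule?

No

Ethics can be day 1 (e.g. Graphics -> day 2; Crypto -> day 1; Networks -> day 3; Ethics -> day 1; Statistics -> day 2) or day 2 (e.g. Graphics -> day 2, Ethics -> day 2, Crypto -> day 1, Networks -> day 3, Statistics -> day 1).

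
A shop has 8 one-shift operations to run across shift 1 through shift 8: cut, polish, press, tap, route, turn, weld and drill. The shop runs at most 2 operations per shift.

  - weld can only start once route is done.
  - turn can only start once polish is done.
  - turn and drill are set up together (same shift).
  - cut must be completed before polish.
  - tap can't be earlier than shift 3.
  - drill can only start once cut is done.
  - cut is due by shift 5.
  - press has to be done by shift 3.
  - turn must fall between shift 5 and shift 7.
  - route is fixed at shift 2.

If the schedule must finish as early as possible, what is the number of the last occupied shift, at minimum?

5

The precedence chain requires at least 3 distinct shifts.
With at most 2 per shift and 8 operations, at least 4 shifts are needed.
turn can't be placed before shift 5, so the schedule must run through at least shift 5.
5 works (last occupied shift: shift 5): for example weld=shift 3, turn=shift 5, tap=shift 3, cut=shift 1, route=shift 2, drill=shift 5, polish=shift 2, press=shift 1.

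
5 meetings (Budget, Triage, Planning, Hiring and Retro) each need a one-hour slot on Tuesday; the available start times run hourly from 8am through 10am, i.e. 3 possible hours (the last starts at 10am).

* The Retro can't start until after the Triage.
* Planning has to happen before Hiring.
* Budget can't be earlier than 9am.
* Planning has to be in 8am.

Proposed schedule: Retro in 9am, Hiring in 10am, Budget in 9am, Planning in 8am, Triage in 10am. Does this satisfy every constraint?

Budget can't be earlier than 9am — holds.
The Retro can't start until after the Triage — violated.
Planning has to happen before Hiring — holds.
Planning has to be in 8am — holds.

No — it violates: The Retro can't start until after the Triage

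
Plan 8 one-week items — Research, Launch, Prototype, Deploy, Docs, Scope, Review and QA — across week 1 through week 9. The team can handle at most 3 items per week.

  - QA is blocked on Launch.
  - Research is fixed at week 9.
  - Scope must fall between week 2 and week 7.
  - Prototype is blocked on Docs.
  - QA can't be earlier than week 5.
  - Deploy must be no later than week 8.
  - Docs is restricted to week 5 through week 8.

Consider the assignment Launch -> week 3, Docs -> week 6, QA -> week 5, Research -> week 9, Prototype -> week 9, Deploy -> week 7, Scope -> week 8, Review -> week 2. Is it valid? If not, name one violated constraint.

Invalid. Scope must fall between week 2 and week 7.

Research is fixed at week 9 — holds.
QA is blocked on Launch — holds.
Docs is restricted to week 5 through week 8 — holds.
Prototype is blocked on Docs — holds.
The team can handle at most 3 items per week — holds.
Deploy must be no later than week 8 — holds.
Scope must fall between week 2 and week 7 — violated.
QA can't be earlier than week 5 — holds.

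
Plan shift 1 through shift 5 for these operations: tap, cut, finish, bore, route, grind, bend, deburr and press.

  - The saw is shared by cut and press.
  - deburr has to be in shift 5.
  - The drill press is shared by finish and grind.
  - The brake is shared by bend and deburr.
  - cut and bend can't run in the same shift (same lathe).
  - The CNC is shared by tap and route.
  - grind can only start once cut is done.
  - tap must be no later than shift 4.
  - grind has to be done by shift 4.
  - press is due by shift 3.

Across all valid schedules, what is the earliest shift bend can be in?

bend at shift 1 is achievable: bend in shift 1; tap in shift 1; grind in shift 3; cut in shift 2; press in shift 1; route in shift 2; finish in shift 1; bore in shift 1; deburr in shift 5.

shift 1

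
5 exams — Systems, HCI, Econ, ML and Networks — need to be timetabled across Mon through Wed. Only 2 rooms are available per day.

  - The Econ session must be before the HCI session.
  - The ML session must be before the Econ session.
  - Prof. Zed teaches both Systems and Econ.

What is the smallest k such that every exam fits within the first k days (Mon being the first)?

3

The precedence chain requires at least 3 distinct days.
With at most 2 per day and 5 exams, at least 3 days are needed.
3 works (last occupied day: Wed): for example HCI in Wed, Econ in Tue, ML in Mon, Systems in Mon, Networks in Tue.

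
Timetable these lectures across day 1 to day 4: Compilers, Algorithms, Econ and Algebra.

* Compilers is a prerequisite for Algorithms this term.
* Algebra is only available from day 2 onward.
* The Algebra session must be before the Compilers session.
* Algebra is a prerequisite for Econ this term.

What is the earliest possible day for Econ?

day 3

Precedence pushes Econ to at least day 3.
Econ at day 3 is achievable: Algorithms=day 4, Econ=day 3, Algebra=day 2, Compilers=day 3.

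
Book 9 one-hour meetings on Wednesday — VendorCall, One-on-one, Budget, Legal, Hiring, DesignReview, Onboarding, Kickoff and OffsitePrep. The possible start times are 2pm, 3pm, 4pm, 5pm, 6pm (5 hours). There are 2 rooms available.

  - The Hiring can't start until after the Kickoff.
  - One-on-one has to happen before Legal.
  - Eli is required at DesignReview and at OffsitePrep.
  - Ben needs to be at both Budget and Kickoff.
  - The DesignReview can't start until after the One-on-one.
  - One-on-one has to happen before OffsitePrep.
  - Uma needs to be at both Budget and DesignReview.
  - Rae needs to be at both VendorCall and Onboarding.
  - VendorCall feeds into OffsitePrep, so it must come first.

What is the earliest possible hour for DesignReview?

Precedence pushes DesignReview to at least 3pm.
DesignReview at 3pm is achievable: Legal -> 3pm; VendorCall -> 2pm; Kickoff -> 4pm; Budget -> 5pm; Onboarding -> 6pm; Hiring -> 5pm; One-on-one -> 2pm; DesignReview -> 3pm; OffsitePrep -> 4pm.

3pm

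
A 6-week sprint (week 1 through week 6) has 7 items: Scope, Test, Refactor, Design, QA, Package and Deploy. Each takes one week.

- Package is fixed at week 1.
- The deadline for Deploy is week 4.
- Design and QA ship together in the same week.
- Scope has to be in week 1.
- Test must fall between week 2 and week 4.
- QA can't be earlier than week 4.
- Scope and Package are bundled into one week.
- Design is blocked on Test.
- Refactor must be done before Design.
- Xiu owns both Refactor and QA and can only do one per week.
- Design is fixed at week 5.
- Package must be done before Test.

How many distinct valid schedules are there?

Splitting on Test: it can be week 2 (16), week 3 (16), week 4 (16). Listing each branch's schedules as (Scope, Refactor, Design, QA, Package, Deploy) by week number:
Test=week 2: (1,1,5,5,1,1) (1,1,5,5,1,2) (1,1,5,5,1,3) (1,1,5,5,1,4) (1,2,5,5,1,1) (1,2,5,5,1,2) (1,2,5,5,1,3) (1,2,5,5,1,4) (1,3,5,5,1,1) (1,3,5,5,1,2) (1,3,5,5,1,3) (1,3,5,5,1,4) (1,4,5,5,1,1) (1,4,5,5,1,2) (1,4,5,5,1,3) (1,4,5,5,1,4) — 16.
Test=week 3: (1,1,5,5,1,1) (1,1,5,5,1,2) (1,1,5,5,1,3) (1,1,5,5,1,4) (1,2,5,5,1,1) (1,2,5,5,1,2) (1,2,5,5,1,3) (1,2,5,5,1,4) (1,3,5,5,1,1) (1,3,5,5,1,2) (1,3,5,5,1,3) (1,3,5,5,1,4) (1,4,5,5,1,1) (1,4,5,5,1,2) (1,4,5,5,1,3) (1,4,5,5,1,4) — 16.
Test=week 4: (1,1,5,5,1,1) (1,1,5,5,1,2) (1,1,5,5,1,3) (1,1,5,5,1,4) (1,2,5,5,1,1) (1,2,5,5,1,2) (1,2,5,5,1,3) (1,2,5,5,1,4) (1,3,5,5,1,1) (1,3,5,5,1,2) (1,3,5,5,1,3) (1,3,5,5,1,4) (1,4,5,5,1,1) (1,4,5,5,1,2) (1,4,5,5,1,3) (1,4,5,5,1,4) — 16.
Summing: 16 + 16 + 16 = 48.

48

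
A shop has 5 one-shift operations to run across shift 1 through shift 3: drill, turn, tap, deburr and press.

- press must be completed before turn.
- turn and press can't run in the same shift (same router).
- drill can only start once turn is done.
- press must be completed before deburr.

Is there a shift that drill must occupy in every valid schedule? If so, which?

shift 3

Precedence pushes drill to at least shift 3.
So drill is pinned to shift 3.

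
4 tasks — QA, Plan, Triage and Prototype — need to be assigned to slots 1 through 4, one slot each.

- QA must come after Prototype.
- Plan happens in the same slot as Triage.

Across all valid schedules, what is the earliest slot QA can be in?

2

Precedence pushes QA to at least 2.
QA at 2 is achievable: Triage -> 1; QA -> 2; Prototype -> 1; Plan -> 1.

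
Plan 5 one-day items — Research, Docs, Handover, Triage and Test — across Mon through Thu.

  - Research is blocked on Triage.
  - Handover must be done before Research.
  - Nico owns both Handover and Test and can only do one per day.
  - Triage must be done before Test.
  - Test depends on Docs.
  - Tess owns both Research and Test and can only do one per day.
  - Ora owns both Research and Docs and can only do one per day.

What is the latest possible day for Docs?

Downstream work caps Docs at Wed.
Docs at Wed is achievable: Triage=Mon, Handover=Mon, Research=Tue, Docs=Wed, Test=Thu.

Wed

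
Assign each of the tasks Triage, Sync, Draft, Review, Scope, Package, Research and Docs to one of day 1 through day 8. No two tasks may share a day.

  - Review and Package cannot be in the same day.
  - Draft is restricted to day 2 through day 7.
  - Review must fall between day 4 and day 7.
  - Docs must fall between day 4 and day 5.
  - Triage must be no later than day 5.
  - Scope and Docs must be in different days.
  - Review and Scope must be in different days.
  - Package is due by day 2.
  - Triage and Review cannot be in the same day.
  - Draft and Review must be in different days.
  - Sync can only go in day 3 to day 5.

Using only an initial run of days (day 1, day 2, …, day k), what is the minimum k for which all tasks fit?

8 days

With at most 1 per day and 8 tasks, at least 8 days are needed.
Review can't be placed before day 4, so the schedule must run through at least day 4.
8 works (last occupied day: day 8): for example Sync=day 3; Triage=day 2; Research=day 8; Package=day 1; Draft=day 6; Scope=day 7; Docs=day 4; Review=day 5.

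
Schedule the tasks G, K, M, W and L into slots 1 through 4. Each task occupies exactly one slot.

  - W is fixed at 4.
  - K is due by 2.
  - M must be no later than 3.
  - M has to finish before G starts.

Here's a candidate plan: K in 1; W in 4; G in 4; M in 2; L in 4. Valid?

Yes

K is due by 2 — holds.
M must be no later than 3 — holds.
W is fixed at 4 — holds.
M has to finish before G starts — holds.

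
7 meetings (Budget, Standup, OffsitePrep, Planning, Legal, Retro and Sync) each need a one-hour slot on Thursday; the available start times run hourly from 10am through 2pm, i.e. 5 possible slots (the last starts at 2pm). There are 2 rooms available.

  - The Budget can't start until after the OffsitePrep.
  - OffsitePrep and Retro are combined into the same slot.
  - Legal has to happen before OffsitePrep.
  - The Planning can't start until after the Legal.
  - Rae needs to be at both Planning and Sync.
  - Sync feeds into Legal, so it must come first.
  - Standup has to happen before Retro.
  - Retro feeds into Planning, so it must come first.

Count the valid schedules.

17

Splitting on Budget: it can be 1pm (4), 2pm (13). Listing each branch's schedules as (Standup, OffsitePrep, Planning, Legal, Retro, Sync):
Budget=1pm: (10am,12pm,1pm,11am,12pm,10am) (10am,12pm,2pm,11am,12pm,10am) (11am,12pm,1pm,11am,12pm,10am) (11am,12pm,2pm,11am,12pm,10am) — 4.
Budget=2pm: (10am,12pm,1pm,11am,12pm,10am) (10am,12pm,2pm,11am,12pm,10am) (10am,1pm,2pm,11am,1pm,10am) (10am,1pm,2pm,12pm,1pm,10am) (10am,1pm,2pm,12pm,1pm,11am) (11am,12pm,1pm,11am,12pm,10am) (11am,12pm,2pm,11am,12pm,10am) (11am,1pm,2pm,11am,1pm,10am) (11am,1pm,2pm,12pm,1pm,10am) (11am,1pm,2pm,12pm,1pm,11am) (12pm,1pm,2pm,11am,1pm,10am) (12pm,1pm,2pm,12pm,1pm,10am) (12pm,1pm,2pm,12pm,1pm,11am) — 13.
Summing: 4 + 13 = 17.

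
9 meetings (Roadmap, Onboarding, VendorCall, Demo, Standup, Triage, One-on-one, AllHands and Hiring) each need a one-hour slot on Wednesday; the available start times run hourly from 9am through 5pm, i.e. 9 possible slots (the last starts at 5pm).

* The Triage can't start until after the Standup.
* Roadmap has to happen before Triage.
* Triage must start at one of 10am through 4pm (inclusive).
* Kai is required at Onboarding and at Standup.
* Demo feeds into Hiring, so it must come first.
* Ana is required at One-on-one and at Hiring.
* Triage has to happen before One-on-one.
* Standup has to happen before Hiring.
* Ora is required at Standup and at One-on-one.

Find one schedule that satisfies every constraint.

AllHands -> 9am, Onboarding -> 10am, VendorCall -> 9am, Triage -> 10am, One-on-one -> 11am, Hiring -> 10am, Demo -> 9am, Roadmap -> 9am, Standup -> 9am

Checking: Triage(10am) before One-on-one(11am); Standup(9am) before Triage(10am); Demo(9am) before Hiring(10am); Roadmap(9am) before Triage(10am); Standup(9am) before Hiring(10am); Onboarding(10am) != Standup(9am); One-on-one(11am) != Hiring(10am); Standup(9am) != One-on-one(11am); Triage=10am in [10am,4pm].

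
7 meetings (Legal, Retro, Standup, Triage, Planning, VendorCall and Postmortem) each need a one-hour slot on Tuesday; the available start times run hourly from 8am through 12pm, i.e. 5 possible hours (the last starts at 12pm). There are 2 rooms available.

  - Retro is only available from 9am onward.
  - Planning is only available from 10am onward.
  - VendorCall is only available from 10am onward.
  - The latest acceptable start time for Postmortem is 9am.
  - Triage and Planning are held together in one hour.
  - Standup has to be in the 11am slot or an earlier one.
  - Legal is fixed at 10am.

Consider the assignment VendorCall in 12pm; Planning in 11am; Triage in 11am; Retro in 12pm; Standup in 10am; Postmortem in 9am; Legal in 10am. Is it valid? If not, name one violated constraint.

Standup has to be in the 11am slot or an earlier one — holds.
Triage and Planning are held together in one hour — holds.
Retro is only available from 9am onward — holds.
The latest acceptable start time for Postmortem is 9am — holds.
VendorCall is only available from 10am onward — holds.
Planning is only available from 10am onward — holds.
There are 2 rooms available — holds.
Legal is fixed at 10am — holds.

Yes, all constraints hold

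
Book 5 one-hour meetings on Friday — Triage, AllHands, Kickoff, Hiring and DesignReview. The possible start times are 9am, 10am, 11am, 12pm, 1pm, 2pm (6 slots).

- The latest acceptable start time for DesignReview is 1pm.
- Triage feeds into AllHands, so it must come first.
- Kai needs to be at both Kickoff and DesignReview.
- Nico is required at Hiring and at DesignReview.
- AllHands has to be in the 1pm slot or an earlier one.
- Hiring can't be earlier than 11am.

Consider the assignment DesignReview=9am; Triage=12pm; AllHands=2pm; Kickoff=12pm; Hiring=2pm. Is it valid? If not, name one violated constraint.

Triage feeds into AllHands, so it must come first — holds.
AllHands has to be in the 1pm slot or an earlier one — violated.
Kai needs to be at both Kickoff and DesignReview — holds.
Hiring can't be earlier than 11am — holds.
Nico is required at Hiring and at DesignReview — holds.
The latest acceptable start time for DesignReview is 1pm — holds.

No — it violates: AllHands has to be in the 1pm slot or an earlier one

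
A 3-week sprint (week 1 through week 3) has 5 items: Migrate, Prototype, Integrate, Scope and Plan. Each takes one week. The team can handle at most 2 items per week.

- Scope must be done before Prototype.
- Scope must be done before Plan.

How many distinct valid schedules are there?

21

Splitting on Migrate: it can be week 1 (8), week 2 (7), week 3 (6). Listing each branch's schedules as (Prototype, Integrate, Scope, Plan) by week number:
Migrate=week 1: (2,2,1,3) (2,3,1,2) (2,3,1,3) (3,1,2,3) (3,2,1,2) (3,2,1,3) (3,2,2,3) (3,3,1,2) — 8.
Migrate=week 2: (2,1,1,3) (2,3,1,3) (3,1,1,2) (3,1,1,3) (3,1,2,3) (3,2,1,3) (3,3,1,2) — 7.
Migrate=week 3: (2,1,1,2) (2,1,1,3) (2,2,1,3) (2,3,1,2) (3,1,1,2) (3,2,1,2) — 6.
Summing: 8 + 7 + 6 = 21.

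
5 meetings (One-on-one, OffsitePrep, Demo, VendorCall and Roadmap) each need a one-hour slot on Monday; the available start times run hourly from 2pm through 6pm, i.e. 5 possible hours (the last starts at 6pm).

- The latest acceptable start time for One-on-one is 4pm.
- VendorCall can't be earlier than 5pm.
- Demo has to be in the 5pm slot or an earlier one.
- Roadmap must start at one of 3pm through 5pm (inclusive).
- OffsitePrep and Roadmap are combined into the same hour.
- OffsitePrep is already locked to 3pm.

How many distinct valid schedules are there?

24

Splitting on One-on-one: it can be 2pm (8), 3pm (8), 4pm (8). Listing each branch's schedules as (OffsitePrep, Demo, VendorCall, Roadmap):
One-on-one=2pm: (3pm,2pm,5pm,3pm) (3pm,2pm,6pm,3pm) (3pm,3pm,5pm,3pm) (3pm,3pm,6pm,3pm) (3pm,4pm,5pm,3pm) (3pm,4pm,6pm,3pm) (3pm,5pm,5pm,3pm) (3pm,5pm,6pm,3pm) — 8.
One-on-one=3pm: (3pm,2pm,5pm,3pm) (3pm,2pm,6pm,3pm) (3pm,3pm,5pm,3pm) (3pm,3pm,6pm,3pm) (3pm,4pm,5pm,3pm) (3pm,4pm,6pm,3pm) (3pm,5pm,5pm,3pm) (3pm,5pm,6pm,3pm) — 8.
One-on-one=4pm: (3pm,2pm,5pm,3pm) (3pm,2pm,6pm,3pm) (3pm,3pm,5pm,3pm) (3pm,3pm,6pm,3pm) (3pm,4pm,5pm,3pm) (3pm,4pm,6pm,3pm) (3pm,5pm,5pm,3pm) (3pm,5pm,6pm,3pm) — 8.
Summing: 8 + 8 + 8 = 24.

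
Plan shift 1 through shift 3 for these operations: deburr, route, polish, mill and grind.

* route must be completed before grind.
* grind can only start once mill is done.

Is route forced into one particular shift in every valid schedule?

No

route can be shift 1 (e.g. mill in shift 1; deburr in shift 1; grind in shift 2; route in shift 1; polish in shift 1) or shift 2 (e.g. route -> shift 2, mill -> shift 1, grind -> shift 3, polish -> shift 1, deburr -> shift 1).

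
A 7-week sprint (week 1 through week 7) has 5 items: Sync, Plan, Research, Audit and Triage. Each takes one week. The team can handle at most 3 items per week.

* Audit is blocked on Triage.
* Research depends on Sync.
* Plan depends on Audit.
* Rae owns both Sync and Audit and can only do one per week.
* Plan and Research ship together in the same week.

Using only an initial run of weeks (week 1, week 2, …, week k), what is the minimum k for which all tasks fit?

3 weeks

The precedence chain requires at least 3 distinct weeks.
With at most 3 per week and 5 tasks, at least 2 weeks are needed.
3 works (last occupied week: week 3): for example Triage in week 1; Research in week 3; Plan in week 3; Sync in week 1; Audit in week 2.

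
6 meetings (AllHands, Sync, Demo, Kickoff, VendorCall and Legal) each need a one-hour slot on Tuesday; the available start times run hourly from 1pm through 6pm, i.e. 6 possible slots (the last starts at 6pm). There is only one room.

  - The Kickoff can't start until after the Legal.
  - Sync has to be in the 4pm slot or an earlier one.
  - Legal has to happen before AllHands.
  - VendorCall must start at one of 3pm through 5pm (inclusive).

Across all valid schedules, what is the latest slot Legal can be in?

Downstream work caps Legal at 5pm.
Legal at 4pm is achievable: AllHands=5pm, Legal=4pm, Sync=1pm, Kickoff=6pm, VendorCall=3pm, Demo=2pm.
Nothing later works — the capacity limit rule out every slot after 4pm.

4pm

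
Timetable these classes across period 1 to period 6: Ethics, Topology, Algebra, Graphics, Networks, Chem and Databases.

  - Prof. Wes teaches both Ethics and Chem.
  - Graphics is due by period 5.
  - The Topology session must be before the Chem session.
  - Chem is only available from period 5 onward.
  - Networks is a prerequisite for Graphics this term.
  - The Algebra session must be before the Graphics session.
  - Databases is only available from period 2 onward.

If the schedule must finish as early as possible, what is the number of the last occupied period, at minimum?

The precedence chain requires at least 2 distinct periods.
Chem can't be placed before period 5, so the schedule must run through at least period 5.
5 works (last occupied period: period 5): for example Graphics in period 2, Databases in period 2, Algebra in period 1, Ethics in period 1, Topology in period 1, Chem in period 5, Networks in period 1.

period 5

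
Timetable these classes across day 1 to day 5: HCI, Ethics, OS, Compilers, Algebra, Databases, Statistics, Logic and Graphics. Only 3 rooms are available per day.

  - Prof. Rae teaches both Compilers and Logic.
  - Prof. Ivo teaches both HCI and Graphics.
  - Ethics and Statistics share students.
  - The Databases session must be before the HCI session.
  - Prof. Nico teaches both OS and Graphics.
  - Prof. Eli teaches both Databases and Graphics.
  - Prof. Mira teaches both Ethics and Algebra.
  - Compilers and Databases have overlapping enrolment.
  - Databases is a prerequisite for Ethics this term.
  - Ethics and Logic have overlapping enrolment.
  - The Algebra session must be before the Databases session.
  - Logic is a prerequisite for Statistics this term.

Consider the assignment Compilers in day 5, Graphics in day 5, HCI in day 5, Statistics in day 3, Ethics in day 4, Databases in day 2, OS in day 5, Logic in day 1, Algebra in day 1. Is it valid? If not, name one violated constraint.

No. Prof. Ivo teaches both HCI and Graphics is not satisfied.

Prof. Nico teaches both OS and Graphics — violated.
Only 3 rooms are available per day — violated.
The Databases session must be before the HCI session — holds.
Prof. Mira teaches both Ethics and Algebra — holds.
Prof. Ivo teaches both HCI and Graphics — violated.
Prof. Eli teaches both Databases and Graphics — holds.
Logic is a prerequisite for Statistics this term — holds.
Ethics and Statistics share students — holds.
Prof. Rae teaches both Compilers and Logic — holds.
Compilers and Databases have overlapping enrolment — holds.
Databases is a prerequisite for Ethics this term — holds.
The Algebra session must be before the Databases session — holds.
Ethics and Logic have overlapping enrolment — holds.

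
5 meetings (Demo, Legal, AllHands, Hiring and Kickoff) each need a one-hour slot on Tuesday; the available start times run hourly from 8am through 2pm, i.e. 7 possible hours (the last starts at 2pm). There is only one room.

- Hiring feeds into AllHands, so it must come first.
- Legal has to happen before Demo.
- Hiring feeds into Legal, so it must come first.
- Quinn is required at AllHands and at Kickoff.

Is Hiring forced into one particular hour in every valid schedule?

No

Hiring can be 8am (e.g. Hiring=8am; Demo=10am; Legal=9am; Kickoff=12pm; AllHands=11am) or 9am (e.g. Hiring in 9am; Demo in 11am; Kickoff in 8am; AllHands in 12pm; Legal in 10am).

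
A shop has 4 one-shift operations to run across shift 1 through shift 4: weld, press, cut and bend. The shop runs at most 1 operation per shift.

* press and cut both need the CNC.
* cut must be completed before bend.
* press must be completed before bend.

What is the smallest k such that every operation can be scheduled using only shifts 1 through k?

4 shifts

The precedence chain requires at least 2 distinct shifts.
With at most 1 per shift and 4 operations, at least 4 shifts are needed.
4 works (last occupied shift: shift 4): for example cut=shift 2; weld=shift 4; bend=shift 3; press=shift 1.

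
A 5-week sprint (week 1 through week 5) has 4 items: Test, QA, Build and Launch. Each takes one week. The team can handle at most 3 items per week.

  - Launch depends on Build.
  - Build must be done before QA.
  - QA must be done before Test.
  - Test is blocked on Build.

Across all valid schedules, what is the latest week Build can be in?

Downstream work caps Build at week 3.
Build at week 3 is achievable: QA=week 4, Build=week 3, Launch=week 4, Test=week 5.

week 3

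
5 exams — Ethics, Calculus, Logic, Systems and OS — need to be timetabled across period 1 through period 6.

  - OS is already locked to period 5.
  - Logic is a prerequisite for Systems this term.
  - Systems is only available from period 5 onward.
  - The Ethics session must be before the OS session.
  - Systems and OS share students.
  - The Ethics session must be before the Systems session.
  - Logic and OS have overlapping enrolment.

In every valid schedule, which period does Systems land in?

period 6

Systems's window is period 5–period 6.
OS is fixed at period 5, and Systems can't share a period with OS.
So Systems must be period 6.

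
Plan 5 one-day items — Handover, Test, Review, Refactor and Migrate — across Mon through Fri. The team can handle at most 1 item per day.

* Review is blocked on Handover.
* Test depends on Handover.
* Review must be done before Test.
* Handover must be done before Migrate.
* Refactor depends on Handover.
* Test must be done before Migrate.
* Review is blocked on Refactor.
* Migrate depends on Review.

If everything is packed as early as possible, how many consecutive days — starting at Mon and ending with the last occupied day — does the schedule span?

5 days

The precedence chain requires at least 5 distinct days.
With at most 1 per day and 5 work items, at least 5 days are needed.
5 works (last occupied day: Fri): for example Migrate -> Fri; Test -> Thu; Refactor -> Tue; Handover -> Mon; Review -> Wed.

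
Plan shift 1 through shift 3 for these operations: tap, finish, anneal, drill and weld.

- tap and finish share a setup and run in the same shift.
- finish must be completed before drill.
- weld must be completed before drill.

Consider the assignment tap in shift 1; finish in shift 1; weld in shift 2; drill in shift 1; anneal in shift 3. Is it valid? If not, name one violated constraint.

No. weld must be completed before drill is not satisfied.

tap and finish share a setup and run in the same shift — holds.
finish must be completed before drill — violated.
weld must be completed before drill — violated.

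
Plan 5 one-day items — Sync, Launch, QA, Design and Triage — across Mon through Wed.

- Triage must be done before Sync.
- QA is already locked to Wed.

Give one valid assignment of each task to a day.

Launch -> Mon, Design -> Mon, Triage -> Mon, QA -> Wed, Sync -> Tue

Checking: Triage(Mon) before Sync(Tue); QA=Wed in [Wed,Wed].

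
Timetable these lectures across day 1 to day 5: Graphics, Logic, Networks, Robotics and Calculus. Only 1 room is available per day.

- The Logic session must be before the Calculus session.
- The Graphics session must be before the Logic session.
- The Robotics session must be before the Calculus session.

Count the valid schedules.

Splitting on Graphics: it can be day 1 (8), day 2 (5), day 3 (2). Listing each branch's schedules as (Logic, Networks, Robotics, Calculus) by day number:
Graphics=day 1: (2,3,4,5) (2,4,3,5) (2,5,3,4) (3,2,4,5) (3,4,2,5) (3,5,2,4) (4,2,3,5) (4,3,2,5) — 8.
Graphics=day 2: (3,1,4,5) (3,4,1,5) (3,5,1,4) (4,1,3,5) (4,3,1,5) — 5.
Graphics=day 3: (4,1,2,5) (4,2,1,5) — 2.
Summing: 8 + 5 + 2 = 15.

15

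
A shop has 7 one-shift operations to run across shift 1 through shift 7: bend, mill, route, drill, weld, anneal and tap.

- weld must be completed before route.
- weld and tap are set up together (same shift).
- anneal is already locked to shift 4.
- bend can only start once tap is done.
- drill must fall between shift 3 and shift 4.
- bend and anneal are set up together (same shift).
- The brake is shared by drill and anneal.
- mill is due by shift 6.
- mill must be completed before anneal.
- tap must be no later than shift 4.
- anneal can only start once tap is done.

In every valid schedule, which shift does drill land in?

shift 3

Drill is available from shift 3; drill's own window allows nothing later than shift 4.
So drill is pinned to shift 3.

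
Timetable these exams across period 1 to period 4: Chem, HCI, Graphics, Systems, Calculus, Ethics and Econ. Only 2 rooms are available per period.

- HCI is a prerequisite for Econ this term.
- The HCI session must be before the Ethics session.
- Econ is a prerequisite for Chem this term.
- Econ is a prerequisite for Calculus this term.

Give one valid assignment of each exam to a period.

Chem -> period 3; HCI -> period 1; Ethics -> period 2; Econ -> period 2; Systems -> period 4; Graphics -> period 1; Calculus -> period 3

Checking: HCI(period 1) before Ethics(period 2); Econ(period 2) before Calculus(period 3); Econ(period 2) before Chem(period 3); HCI(period 1) before Econ(period 2); max 2 per period (cap 2).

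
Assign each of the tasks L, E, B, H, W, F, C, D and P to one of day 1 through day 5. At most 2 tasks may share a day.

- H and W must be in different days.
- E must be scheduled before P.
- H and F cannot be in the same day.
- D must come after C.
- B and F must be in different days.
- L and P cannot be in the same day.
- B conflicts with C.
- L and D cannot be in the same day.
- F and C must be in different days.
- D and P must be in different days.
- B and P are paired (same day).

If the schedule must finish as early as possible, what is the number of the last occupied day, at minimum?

day 5

The precedence chain requires at least 2 distinct days.
With at most 2 per day and 9 tasks, at least 5 days are needed.
5 works (last occupied day: day 5): for example W=day 4; D=day 2; C=day 1; E=day 1; F=day 5; P=day 3; H=day 2; L=day 4; B=day 3.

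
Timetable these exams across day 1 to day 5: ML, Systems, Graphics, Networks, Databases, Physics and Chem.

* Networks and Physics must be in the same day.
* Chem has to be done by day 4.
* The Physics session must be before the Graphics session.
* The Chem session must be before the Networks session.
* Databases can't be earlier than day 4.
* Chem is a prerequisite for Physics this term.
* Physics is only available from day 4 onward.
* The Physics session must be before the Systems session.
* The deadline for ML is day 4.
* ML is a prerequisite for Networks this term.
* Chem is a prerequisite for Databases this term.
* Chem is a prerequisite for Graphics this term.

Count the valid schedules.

Splitting on ML: it can be day 1 (6), day 2 (6), day 3 (6). Listing each branch's schedules as (Systems, Graphics, Networks, Databases, Physics, Chem) by day number:
ML=day 1: (5,5,4,4,4,1) (5,5,4,4,4,2) (5,5,4,4,4,3) (5,5,4,5,4,1) (5,5,4,5,4,2) (5,5,4,5,4,3) — 6.
ML=day 2: (5,5,4,4,4,1) (5,5,4,4,4,2) (5,5,4,4,4,3) (5,5,4,5,4,1) (5,5,4,5,4,2) (5,5,4,5,4,3) — 6.
ML=day 3: (5,5,4,4,4,1) (5,5,4,4,4,2) (5,5,4,4,4,3) (5,5,4,5,4,1) (5,5,4,5,4,2) (5,5,4,5,4,3) — 6.
Summing: 6 + 6 + 6 = 18.

18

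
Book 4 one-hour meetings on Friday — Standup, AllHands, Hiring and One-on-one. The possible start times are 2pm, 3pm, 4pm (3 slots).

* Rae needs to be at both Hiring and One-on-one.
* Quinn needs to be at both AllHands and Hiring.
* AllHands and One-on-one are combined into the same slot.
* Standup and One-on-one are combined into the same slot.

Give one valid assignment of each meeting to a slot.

AllHands -> 2pm, Hiring -> 3pm, Standup -> 2pm, One-on-one -> 2pm

Checking: AllHands(2pm) != Hiring(3pm); Hiring(3pm) != One-on-one(2pm); AllHands = One-on-one = 2pm; Standup = One-on-one = 2pm.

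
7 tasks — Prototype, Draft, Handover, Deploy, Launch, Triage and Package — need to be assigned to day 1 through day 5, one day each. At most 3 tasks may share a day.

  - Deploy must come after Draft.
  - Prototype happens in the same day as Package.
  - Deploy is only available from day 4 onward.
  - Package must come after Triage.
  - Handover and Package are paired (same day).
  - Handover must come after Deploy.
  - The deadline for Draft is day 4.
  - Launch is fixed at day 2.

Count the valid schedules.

12

Splitting on Draft: it can be day 1 (4), day 2 (4), day 3 (4). Listing each branch's schedules as (Prototype, Handover, Deploy, Launch, Triage, Package) by day number:
Draft=day 1: (5,5,4,2,1,5) (5,5,4,2,2,5) (5,5,4,2,3,5) (5,5,4,2,4,5) — 4.
Draft=day 2: (5,5,4,2,1,5) (5,5,4,2,2,5) (5,5,4,2,3,5) (5,5,4,2,4,5) — 4.
Draft=day 3: (5,5,4,2,1,5) (5,5,4,2,2,5) (5,5,4,2,3,5) (5,5,4,2,4,5) — 4.
Summing: 4 + 4 + 4 = 12.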